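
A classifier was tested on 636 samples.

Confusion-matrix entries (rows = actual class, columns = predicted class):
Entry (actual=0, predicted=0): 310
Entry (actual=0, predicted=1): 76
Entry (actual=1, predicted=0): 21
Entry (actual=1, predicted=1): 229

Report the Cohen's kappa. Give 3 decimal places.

Observed agreement pₒ = trace/N = 539/636 = 0.8475
Expected agreement pₑ = Σ (rowᵢ·colᵢ)/N² = (386·331 + 250·305)/636² = 0.5044
κ = (pₒ − pₑ)/(1 − pₑ) = (0.8475 − 0.5044)/(1 − 0.5044) = 0.692

0.692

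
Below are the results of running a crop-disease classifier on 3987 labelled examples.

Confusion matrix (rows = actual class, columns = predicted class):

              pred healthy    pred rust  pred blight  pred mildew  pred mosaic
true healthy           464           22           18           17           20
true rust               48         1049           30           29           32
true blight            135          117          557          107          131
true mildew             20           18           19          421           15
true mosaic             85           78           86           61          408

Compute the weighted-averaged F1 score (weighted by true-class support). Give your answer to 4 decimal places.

0.7201

Per-class F1 score (2·TP/(2·TP+FP+FN)):
  healthy: TP=464, FP=48+135+20+85=288, FN=22+18+17+20=77 → 928/1293 = 0.71771
  rust: TP=1049, FP=22+117+18+78=235, FN=48+30+29+32=139 → 2098/2472 = 0.84871
  blight: TP=557, FP=18+30+19+86=153, FN=135+117+107+131=490 → 1114/1757 = 0.63404
  mildew: TP=421, FP=17+29+107+61=214, FN=20+18+19+15=72 → 842/1128 = 0.74645
  mosaic: TP=408, FP=20+32+131+15=198, FN=85+78+86+61=310 → 816/1324 = 0.61631
Weighted-F1 score = Σ (supportᵢ/N)·F1 scoreᵢ with N=3987: (541/3987)·0.71771 + (1188/3987)·0.84871 + (1047/3987)·0.63404 + (493/3987)·0.74645 + (718/3987)·0.61631 = 0.7201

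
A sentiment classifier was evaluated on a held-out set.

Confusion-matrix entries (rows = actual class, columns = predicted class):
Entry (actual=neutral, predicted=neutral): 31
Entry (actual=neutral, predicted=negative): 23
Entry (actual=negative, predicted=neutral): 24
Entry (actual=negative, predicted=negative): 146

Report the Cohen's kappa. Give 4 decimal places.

0.4302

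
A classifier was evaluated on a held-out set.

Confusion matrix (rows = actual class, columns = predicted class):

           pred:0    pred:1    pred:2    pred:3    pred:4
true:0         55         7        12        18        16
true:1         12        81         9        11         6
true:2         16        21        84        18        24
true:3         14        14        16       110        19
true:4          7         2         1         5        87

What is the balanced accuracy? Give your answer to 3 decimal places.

Balanced accuracy = mean of per-class recall.
  0: recall = 55/108 = 0.5093
  1: recall = 81/119 = 0.6807
  2: recall = 84/163 = 0.5153
  3: recall = 110/173 = 0.6358
  4: recall = 87/102 = 0.8529
Mean = (0.5093 + 0.6807 + 0.5153 + 0.6358 + 0.8529) / 5 = 0.639

0.639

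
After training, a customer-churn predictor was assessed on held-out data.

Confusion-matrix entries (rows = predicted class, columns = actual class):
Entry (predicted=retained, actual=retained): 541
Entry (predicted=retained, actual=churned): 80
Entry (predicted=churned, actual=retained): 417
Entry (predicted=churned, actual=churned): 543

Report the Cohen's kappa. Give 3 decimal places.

0.399

Observed agreement pₒ = trace/N = 1084/1581 = 0.6856
Expected agreement pₑ = Σ (rowᵢ·colᵢ)/N² = (958·621 + 623·960)/1581² = 0.4773
κ = (pₒ − pₑ)/(1 − pₑ) = (0.6856 − 0.4773)/(1 − 0.4773) = 0.399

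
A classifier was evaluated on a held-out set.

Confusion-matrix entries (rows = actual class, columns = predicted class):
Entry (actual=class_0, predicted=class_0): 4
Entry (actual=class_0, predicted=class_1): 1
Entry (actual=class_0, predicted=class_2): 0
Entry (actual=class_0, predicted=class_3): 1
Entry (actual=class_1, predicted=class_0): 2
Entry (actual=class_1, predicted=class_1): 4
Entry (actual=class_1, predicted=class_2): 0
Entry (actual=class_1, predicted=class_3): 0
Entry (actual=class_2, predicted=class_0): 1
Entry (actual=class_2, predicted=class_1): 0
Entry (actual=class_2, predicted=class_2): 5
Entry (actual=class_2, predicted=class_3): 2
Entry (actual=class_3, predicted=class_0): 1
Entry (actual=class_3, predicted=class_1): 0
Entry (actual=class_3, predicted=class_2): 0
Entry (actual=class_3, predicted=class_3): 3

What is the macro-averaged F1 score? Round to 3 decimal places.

0.667

Per-class F1 score (2·TP/(2·TP+FP+FN)):
  class_0: TP=4, FP=2+1+1=4, FN=1+0+1=2 → 8/14 = 0.5714
  class_1: TP=4, FP=1+0+0=1, FN=2+0+0=2 → 8/11 = 0.7273
  class_2: TP=5, FP=0+0+0=0, FN=1+0+2=3 → 10/13 = 0.7692
  class_3: TP=3, FP=1+0+2=3, FN=1+0+0=1 → 6/10 = 0.6000
Macro-F1 score = mean = (0.5714 + 0.7273 + 0.7692 + 0.6000) / 4 = 0.667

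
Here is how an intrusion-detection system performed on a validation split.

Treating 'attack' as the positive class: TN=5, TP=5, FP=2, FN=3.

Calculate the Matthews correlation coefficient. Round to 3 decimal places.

MCC = (TP·TN − FP·FN) / √((TP+FP)(TP+FN)(TN+FP)(TN+FN))
Numerator = 5·5 − 2·3 = 19
Denominator = √(7·8·7·8) = √3136 = 56.0000
MCC = 19 / 56.0000 = 0.339

0.339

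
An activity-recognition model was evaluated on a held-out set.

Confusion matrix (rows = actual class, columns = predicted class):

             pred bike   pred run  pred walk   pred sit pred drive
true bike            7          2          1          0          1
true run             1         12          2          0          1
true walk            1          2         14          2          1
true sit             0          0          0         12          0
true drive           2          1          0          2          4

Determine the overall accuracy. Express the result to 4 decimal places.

0.7206

Accuracy = trace / total = (7+12+14+12+4=49) / 68 = 49/68 = 0.7206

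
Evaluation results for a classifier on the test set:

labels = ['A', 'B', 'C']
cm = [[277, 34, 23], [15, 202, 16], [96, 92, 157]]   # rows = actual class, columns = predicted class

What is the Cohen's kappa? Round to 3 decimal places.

0.549

Observed agreement pₒ = trace/N = 636/912 = 0.6974
Expected agreement pₑ = Σ (rowᵢ·colᵢ)/N² = (334·388 + 233·328 + 345·196)/912² = 0.3290
κ = (pₒ − pₑ)/(1 − pₑ) = (0.6974 − 0.3290)/(1 − 0.3290) = 0.549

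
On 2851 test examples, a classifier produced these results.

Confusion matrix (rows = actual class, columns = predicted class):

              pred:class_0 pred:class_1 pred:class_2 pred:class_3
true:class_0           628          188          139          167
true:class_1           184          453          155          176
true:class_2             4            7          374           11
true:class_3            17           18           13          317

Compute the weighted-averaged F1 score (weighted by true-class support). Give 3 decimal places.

Per-class F1 score (2·TP/(2·TP+FP+FN)):
  class_0: TP=628, FP=184+4+17=205, FN=188+139+167=494 → 1256/1955 = 0.6425
  class_1: TP=453, FP=188+7+18=213, FN=184+155+176=515 → 906/1634 = 0.5545
  class_2: TP=374, FP=139+155+13=307, FN=4+7+11=22 → 748/1077 = 0.6945
  class_3: TP=317, FP=167+176+11=354, FN=17+18+13=48 → 634/1036 = 0.6120
Weighted-F1 score = Σ (supportᵢ/N)·F1 scoreᵢ with N=2851: (1122/2851)·0.6425 + (968/2851)·0.5545 + (396/2851)·0.6945 + (365/2851)·0.6120 = 0.616

0.616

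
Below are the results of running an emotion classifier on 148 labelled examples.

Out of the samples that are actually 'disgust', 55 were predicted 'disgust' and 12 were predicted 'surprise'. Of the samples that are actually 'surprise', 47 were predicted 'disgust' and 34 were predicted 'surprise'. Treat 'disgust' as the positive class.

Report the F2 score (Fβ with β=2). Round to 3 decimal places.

0.743

Fβ = (1+β²)·TP / ((1+β²)·TP + β²·FN + FP), with β²=4
= 5·55 / (5·55 + 4·12 + 47) = 0.743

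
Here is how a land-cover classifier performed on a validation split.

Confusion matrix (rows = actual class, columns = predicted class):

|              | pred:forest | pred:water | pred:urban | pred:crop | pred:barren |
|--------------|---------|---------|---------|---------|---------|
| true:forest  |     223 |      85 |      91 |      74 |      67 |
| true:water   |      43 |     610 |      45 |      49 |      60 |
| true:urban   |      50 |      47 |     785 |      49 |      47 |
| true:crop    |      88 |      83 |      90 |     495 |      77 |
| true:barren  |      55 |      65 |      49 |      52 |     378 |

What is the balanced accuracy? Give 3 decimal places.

Balanced accuracy = mean of per-class recall.
  forest: recall = 223/540 = 0.4130
  water: recall = 610/807 = 0.7559
  urban: recall = 785/978 = 0.8027
  crop: recall = 495/833 = 0.5942
  barren: recall = 378/599 = 0.6311
Mean = (0.4130 + 0.7559 + 0.8027 + 0.5942 + 0.6311) / 5 = 0.639

0.639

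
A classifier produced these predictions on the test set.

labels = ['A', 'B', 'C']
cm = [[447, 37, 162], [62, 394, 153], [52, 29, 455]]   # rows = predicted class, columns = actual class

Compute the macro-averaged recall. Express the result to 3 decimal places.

0.748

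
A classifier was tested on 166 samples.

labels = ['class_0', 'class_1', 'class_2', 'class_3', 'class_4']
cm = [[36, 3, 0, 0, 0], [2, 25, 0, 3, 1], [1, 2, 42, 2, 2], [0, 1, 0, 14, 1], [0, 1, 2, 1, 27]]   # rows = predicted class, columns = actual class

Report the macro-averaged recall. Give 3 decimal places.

0.846

Per-class recall (TP/(TP+FN)):
  class_0: TP=36, FN=2+1+0+0=3 → 36/39 = 0.9231
  class_1: TP=25, FN=3+2+1+1=7 → 25/32 = 0.7813
  class_2: TP=42, FN=0+0+0+2=2 → 42/44 = 0.9545
  class_3: TP=14, FN=0+3+2+1=6 → 14/20 = 0.7000
  class_4: TP=27, FN=0+1+2+1=4 → 27/31 = 0.8710
Macro-recall = mean = (0.9231 + 0.7813 + 0.9545 + 0.7000 + 0.8710) / 5 = 0.846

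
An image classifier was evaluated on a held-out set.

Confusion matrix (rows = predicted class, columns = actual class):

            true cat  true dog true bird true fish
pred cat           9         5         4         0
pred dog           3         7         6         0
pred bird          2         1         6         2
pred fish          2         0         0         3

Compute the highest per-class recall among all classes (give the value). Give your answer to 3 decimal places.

Per-class recall (TP/(TP+FN)):
  cat: TP=9, FN=3+2+2=7 → 9/16 = 0.5625
  dog: TP=7, FN=5+1+0=6 → 7/13 = 0.5385
  bird: TP=6, FN=4+6+0=10 → 6/16 = 0.3750
  fish: TP=3, FN=0+0+2=2 → 3/5 = 0.6000
Highest is class 'fish' with recall = 0.600.

0.600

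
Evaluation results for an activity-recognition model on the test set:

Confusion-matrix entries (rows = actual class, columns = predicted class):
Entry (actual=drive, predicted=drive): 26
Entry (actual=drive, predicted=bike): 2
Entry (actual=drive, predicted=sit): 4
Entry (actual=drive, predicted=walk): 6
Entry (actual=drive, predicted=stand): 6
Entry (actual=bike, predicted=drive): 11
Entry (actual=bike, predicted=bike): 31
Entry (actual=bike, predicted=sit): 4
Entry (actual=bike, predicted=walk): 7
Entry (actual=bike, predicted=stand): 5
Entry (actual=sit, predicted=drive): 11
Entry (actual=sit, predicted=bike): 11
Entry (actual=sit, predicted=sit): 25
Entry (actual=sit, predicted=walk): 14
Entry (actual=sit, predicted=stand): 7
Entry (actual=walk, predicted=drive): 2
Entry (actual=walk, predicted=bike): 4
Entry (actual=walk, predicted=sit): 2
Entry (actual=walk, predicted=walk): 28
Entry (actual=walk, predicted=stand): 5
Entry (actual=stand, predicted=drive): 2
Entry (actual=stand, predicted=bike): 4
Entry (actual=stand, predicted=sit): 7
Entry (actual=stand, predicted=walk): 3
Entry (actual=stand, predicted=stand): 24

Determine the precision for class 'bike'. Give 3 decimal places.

precision = TP/(TP+FP).
bike: TP=31, FP=2+11+4+4=21 → 31/52 = 0.5962

0.596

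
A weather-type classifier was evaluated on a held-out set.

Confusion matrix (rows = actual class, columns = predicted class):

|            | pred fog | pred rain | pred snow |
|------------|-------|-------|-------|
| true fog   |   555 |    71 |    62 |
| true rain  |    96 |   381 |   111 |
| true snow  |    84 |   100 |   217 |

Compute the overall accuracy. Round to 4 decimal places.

Accuracy = trace / total = (555+381+217=1153) / 1677 = 1153/1677 = 0.6875

0.6875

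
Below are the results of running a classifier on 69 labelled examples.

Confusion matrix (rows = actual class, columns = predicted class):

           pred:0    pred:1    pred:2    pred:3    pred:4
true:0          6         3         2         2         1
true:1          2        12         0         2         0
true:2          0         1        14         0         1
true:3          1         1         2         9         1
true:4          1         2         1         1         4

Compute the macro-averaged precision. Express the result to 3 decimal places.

0.637

Per-class precision (TP/(TP+FP)):
  0: TP=6, FP=2+0+1+1=4 → 6/10 = 0.6000
  1: TP=12, FP=3+1+1+2=7 → 12/19 = 0.6316
  2: TP=14, FP=2+0+2+1=5 → 14/19 = 0.7368
  3: TP=9, FP=2+2+0+1=5 → 9/14 = 0.6429
  4: TP=4, FP=1+0+1+1=3 → 4/7 = 0.5714
Macro-precision = mean = (0.6000 + 0.6316 + 0.7368 + 0.6429 + 0.5714) / 5 = 0.637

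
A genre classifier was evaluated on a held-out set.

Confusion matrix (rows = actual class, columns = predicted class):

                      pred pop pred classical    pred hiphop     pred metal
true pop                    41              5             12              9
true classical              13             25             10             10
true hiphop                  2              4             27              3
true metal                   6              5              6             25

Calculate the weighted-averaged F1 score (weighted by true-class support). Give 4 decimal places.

Per-class F1 score (2·TP/(2·TP+FP+FN)):
  pop: TP=41, FP=13+2+6=21, FN=5+12+9=26 → 82/129 = 0.63566
  classical: TP=25, FP=5+4+5=14, FN=13+10+10=33 → 50/97 = 0.51546
  hiphop: TP=27, FP=12+10+6=28, FN=2+4+3=9 → 54/91 = 0.59341
  metal: TP=25, FP=9+10+3=22, FN=6+5+6=17 → 50/89 = 0.56180
Weighted-F1 score = Σ (supportᵢ/N)·F1 scoreᵢ with N=203: (67/203)·0.63566 + (58/203)·0.51546 + (36/203)·0.59341 + (42/203)·0.56180 = 0.5785

0.5785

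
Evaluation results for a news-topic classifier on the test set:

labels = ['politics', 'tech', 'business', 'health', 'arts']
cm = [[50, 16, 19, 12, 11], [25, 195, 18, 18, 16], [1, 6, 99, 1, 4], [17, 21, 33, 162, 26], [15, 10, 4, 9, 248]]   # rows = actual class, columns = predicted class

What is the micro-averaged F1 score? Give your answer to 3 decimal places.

Micro-averaging pools counts across classes: ΣTP=754, ΣFP=282, ΣFN=282.
Micro-F1 score = 2·TP/(2·TP+FP+FN) on pooled counts = 0.728 (equals overall accuracy in single-label multiclass).

0.728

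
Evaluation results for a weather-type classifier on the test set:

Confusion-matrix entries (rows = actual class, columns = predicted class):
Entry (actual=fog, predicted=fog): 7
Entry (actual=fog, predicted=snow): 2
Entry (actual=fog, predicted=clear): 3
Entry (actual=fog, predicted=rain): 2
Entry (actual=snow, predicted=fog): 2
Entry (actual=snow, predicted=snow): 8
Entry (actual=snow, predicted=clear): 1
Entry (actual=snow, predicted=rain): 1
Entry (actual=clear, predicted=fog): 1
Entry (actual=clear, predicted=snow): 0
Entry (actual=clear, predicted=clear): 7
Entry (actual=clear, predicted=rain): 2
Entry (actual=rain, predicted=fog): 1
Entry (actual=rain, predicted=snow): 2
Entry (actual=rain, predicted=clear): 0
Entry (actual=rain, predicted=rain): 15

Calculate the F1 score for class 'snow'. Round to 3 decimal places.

One-vs-rest for 'snow': TP = diagonal; FP = other classes predicted 'snow'; FN = 'snow' predicted as other.
F1 score = 2·TP/(2·TP+FP+FN).
snow: TP=8, FP=2+0+2=4, FN=2+1+1=4 → 16/24 = 0.6667

0.667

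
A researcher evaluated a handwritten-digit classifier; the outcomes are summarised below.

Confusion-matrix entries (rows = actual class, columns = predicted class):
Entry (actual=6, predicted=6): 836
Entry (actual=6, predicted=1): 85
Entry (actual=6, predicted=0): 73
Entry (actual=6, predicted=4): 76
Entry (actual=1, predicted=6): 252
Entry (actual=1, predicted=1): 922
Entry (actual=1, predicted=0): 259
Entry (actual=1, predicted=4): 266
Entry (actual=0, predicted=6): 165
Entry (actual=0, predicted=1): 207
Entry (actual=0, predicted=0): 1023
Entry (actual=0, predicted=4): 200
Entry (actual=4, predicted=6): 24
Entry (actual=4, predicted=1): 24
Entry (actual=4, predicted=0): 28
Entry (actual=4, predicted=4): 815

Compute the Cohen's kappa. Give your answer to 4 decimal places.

0.5795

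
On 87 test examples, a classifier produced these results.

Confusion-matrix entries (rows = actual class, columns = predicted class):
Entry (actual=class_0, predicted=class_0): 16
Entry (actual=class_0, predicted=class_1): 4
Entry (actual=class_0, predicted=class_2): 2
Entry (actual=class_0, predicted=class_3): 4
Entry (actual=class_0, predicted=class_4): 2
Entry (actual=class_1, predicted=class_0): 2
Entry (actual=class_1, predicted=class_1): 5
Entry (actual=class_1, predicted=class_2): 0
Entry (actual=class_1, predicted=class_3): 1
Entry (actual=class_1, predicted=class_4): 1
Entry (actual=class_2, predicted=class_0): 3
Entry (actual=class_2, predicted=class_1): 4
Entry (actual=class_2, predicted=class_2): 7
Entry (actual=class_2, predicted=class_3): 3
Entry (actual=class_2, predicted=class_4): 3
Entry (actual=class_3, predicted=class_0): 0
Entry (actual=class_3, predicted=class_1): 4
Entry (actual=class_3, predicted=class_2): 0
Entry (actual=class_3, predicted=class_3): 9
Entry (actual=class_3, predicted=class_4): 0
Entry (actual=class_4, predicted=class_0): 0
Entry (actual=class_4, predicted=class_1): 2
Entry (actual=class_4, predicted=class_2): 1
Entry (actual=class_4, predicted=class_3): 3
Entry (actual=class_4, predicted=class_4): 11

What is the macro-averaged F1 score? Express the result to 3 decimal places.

Per-class F1 score (2·TP/(2·TP+FP+FN)):
  class_0: TP=16, FP=2+3+0+0=5, FN=4+2+4+2=12 → 32/49 = 0.6531
  class_1: TP=5, FP=4+4+4+2=14, FN=2+0+1+1=4 → 10/28 = 0.3571
  class_2: TP=7, FP=2+0+0+1=3, FN=3+4+3+3=13 → 14/30 = 0.4667
  class_3: TP=9, FP=4+1+3+3=11, FN=0+4+0+0=4 → 18/33 = 0.5455
  class_4: TP=11, FP=2+1+3+0=6, FN=0+2+1+3=6 → 22/34 = 0.6471
Macro-F1 score = mean = (0.6531 + 0.3571 + 0.4667 + 0.5455 + 0.6471) / 5 = 0.534

0.534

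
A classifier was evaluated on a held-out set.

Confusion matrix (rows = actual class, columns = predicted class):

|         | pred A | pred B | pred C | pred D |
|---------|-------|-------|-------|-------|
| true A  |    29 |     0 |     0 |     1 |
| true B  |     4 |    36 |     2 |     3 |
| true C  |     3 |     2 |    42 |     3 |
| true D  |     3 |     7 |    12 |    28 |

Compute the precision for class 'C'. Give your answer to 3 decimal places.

One-vs-rest for 'C': TP = diagonal; FP = other classes predicted 'C'; FN = 'C' predicted as other.
precision = TP/(TP+FP).
C: TP=42, FP=0+2+12=14 → 42/56 = 0.7500

0.750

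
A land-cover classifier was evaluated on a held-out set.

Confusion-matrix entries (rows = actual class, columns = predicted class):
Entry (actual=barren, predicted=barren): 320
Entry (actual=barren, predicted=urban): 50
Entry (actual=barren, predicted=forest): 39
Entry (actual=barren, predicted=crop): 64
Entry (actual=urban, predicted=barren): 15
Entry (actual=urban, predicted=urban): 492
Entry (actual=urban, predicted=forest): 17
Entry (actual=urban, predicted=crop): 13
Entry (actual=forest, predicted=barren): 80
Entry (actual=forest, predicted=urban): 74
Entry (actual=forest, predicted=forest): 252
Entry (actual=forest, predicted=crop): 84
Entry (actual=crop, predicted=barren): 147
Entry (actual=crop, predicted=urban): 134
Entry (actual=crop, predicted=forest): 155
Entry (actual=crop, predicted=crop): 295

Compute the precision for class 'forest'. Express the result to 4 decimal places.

0.5443

One-vs-rest for 'forest': TP = diagonal; FP = other classes predicted 'forest'; FN = 'forest' predicted as other.
precision = TP/(TP+FP).
forest: TP=252, FP=39+17+155=211 → 252/463 = 0.54428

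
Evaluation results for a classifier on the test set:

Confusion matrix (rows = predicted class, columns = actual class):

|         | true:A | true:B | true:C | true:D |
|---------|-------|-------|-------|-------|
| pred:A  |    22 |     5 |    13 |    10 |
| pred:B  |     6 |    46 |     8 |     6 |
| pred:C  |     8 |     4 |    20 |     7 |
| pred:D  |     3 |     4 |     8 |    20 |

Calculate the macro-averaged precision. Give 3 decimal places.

0.555

Per-class precision (TP/(TP+FP)):
  A: TP=22, FP=5+13+10=28 → 22/50 = 0.4400
  B: TP=46, FP=6+8+6=20 → 46/66 = 0.6970
  C: TP=20, FP=8+4+7=19 → 20/39 = 0.5128
  D: TP=20, FP=3+4+8=15 → 20/35 = 0.5714
Macro-precision = mean = (0.4400 + 0.6970 + 0.5128 + 0.5714) / 4 = 0.555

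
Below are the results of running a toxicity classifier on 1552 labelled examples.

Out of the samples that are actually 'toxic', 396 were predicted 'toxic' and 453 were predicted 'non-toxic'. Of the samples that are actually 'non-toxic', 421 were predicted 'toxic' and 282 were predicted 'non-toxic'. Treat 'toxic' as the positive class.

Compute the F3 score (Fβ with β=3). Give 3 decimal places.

0.468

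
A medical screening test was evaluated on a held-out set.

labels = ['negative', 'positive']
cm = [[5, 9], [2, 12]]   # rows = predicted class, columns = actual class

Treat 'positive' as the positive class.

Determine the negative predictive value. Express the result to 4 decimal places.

NPV = TN/(TN+FN) = 5/(5+9) = 0.3571

0.3571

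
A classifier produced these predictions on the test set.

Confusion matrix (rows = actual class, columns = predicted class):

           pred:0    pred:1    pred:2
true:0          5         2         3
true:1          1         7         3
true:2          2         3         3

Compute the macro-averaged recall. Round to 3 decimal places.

0.504

Per-class recall (TP/(TP+FN)):
  0: TP=5, FN=2+3=5 → 5/10 = 0.5000
  1: TP=7, FN=1+3=4 → 7/11 = 0.6364
  2: TP=3, FN=2+3=5 → 3/8 = 0.3750
Macro-recall = mean = (0.5000 + 0.6364 + 0.3750) / 3 = 0.504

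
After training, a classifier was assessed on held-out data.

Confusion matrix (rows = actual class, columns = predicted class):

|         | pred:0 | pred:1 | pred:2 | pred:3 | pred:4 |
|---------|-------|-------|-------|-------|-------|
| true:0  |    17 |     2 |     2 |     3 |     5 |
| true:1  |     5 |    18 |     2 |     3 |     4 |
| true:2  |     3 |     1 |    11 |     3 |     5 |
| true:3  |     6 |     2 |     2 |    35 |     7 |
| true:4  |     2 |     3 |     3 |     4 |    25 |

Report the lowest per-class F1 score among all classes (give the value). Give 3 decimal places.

Per-class F1 score (2·TP/(2·TP+FP+FN)):
  0: TP=17, FP=5+3+6+2=16, FN=2+2+3+5=12 → 34/62 = 0.5484
  1: TP=18, FP=2+1+2+3=8, FN=5+2+3+4=14 → 36/58 = 0.6207
  2: TP=11, FP=2+2+2+3=9, FN=3+1+3+5=12 → 22/43 = 0.5116
  3: TP=35, FP=3+3+3+4=13, FN=6+2+2+7=17 → 70/100 = 0.7000
  4: TP=25, FP=5+4+5+7=21, FN=2+3+3+4=12 → 50/83 = 0.6024
Lowest is class '2' with F1 score = 0.512.

0.512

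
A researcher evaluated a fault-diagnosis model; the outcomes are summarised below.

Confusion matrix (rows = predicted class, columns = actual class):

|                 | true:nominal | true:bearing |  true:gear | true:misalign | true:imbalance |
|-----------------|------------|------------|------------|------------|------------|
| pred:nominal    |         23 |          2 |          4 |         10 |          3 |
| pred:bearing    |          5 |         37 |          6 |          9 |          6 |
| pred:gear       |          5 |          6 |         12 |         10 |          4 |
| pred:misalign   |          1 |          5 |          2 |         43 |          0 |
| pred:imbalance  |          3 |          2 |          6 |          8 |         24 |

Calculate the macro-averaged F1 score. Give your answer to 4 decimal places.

Per-class F1 score (2·TP/(2·TP+FP+FN)):
  nominal: TP=23, FP=2+4+10+3=19, FN=5+5+1+3=14 → 46/79 = 0.58228
  bearing: TP=37, FP=5+6+9+6=26, FN=2+6+5+2=15 → 74/115 = 0.64348
  gear: TP=12, FP=5+6+10+4=25, FN=4+6+2+6=18 → 24/67 = 0.35821
  misalign: TP=43, FP=1+5+2+0=8, FN=10+9+10+8=37 → 86/131 = 0.65649
  imbalance: TP=24, FP=3+2+6+8=19, FN=3+6+4+0=13 → 48/80 = 0.60000
Macro-F1 score = mean = (0.58228 + 0.64348 + 0.35821 + 0.65649 + 0.60000) / 5 = 0.5681

0.5681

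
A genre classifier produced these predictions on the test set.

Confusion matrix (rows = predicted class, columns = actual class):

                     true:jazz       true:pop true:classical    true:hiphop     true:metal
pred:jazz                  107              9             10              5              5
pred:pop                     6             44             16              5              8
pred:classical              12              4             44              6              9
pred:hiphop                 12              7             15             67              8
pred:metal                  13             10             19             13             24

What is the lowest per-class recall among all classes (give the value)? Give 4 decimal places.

0.4231

Per-class recall (TP/(TP+FN)):
  jazz: TP=107, FN=6+12+12+13=43 → 107/150 = 0.71333
  pop: TP=44, FN=9+4+7+10=30 → 44/74 = 0.59459
  classical: TP=44, FN=10+16+15+19=60 → 44/104 = 0.42308
  hiphop: TP=67, FN=5+5+6+13=29 → 67/96 = 0.69792
  metal: TP=24, FN=5+8+9+8=30 → 24/54 = 0.44444
Lowest is class 'classical' with recall = 0.4231.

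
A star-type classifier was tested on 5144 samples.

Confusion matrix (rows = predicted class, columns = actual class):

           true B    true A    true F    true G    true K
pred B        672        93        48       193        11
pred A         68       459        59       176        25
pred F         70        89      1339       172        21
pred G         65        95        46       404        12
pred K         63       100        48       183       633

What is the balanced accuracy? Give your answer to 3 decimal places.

0.679

Balanced accuracy = mean of per-class recall.
  B: recall = 672/938 = 0.7164
  A: recall = 459/836 = 0.5490
  F: recall = 1339/1540 = 0.8695
  G: recall = 404/1128 = 0.3582
  K: recall = 633/702 = 0.9017
Mean = (0.7164 + 0.5490 + 0.8695 + 0.3582 + 0.9017) / 5 = 0.679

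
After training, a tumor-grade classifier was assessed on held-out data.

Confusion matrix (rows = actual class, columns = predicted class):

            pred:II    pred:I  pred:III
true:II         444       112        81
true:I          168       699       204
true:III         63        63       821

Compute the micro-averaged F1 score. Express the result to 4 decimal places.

Micro-averaging pools counts across classes: ΣTP=1964, ΣFP=691, ΣFN=691.
Micro-F1 score = 2·TP/(2·TP+FP+FN) on pooled counts = 0.7397 (equals overall accuracy in single-label multiclass).

0.7397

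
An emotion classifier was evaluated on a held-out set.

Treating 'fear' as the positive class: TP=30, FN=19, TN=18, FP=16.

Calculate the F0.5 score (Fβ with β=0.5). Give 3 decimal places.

0.644

Fβ = (1+β²)·TP / ((1+β²)·TP + β²·FN + FP), with β²=1/4
= 1.25·30 / (1.25·30 + 0.25·19 + 16) = 0.644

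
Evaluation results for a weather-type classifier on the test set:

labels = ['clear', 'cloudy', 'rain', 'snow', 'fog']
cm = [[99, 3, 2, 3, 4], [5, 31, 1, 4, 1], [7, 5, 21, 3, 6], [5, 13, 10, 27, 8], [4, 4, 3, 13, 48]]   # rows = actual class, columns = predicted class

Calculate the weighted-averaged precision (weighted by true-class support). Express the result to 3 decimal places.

Per-class precision (TP/(TP+FP)):
  clear: TP=99, FP=5+7+5+4=21 → 99/120 = 0.8250
  cloudy: TP=31, FP=3+5+13+4=25 → 31/56 = 0.5536
  rain: TP=21, FP=2+1+10+3=16 → 21/37 = 0.5676
  snow: TP=27, FP=3+4+3+13=23 → 27/50 = 0.5400
  fog: TP=48, FP=4+1+6+8=19 → 48/67 = 0.7164
Weighted-precision = Σ (supportᵢ/N)·precisionᵢ with N=330: (111/330)·0.8250 + (42/330)·0.5536 + (42/330)·0.5676 + (63/330)·0.5400 + (72/330)·0.7164 = 0.680

0.680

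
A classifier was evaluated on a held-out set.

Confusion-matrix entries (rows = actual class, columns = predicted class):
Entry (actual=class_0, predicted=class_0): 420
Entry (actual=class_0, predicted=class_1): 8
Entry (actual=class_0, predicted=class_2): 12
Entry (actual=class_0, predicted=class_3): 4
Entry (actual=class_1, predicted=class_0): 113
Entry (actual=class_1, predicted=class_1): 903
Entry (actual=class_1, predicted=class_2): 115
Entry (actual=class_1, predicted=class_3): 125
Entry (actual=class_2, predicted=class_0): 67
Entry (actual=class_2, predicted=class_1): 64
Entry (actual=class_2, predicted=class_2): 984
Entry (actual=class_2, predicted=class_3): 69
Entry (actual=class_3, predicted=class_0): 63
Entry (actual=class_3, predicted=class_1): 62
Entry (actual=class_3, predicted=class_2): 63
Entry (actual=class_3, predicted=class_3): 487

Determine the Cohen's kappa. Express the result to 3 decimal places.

0.705

Observed agreement pₒ = trace/N = 2794/3559 = 0.7851
Expected agreement pₑ = Σ (rowᵢ·colᵢ)/N² = (444·663 + 1256·1037 + 1184·1174 + 675·685)/3559² = 0.2723
κ = (pₒ − pₑ)/(1 − pₑ) = (0.7851 − 0.2723)/(1 − 0.2723) = 0.705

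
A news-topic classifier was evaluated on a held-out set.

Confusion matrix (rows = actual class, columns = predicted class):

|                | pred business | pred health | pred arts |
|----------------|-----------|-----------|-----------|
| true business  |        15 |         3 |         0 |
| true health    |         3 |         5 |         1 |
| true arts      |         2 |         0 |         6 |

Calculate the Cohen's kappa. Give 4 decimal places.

0.5726

Observed agreement pₒ = trace/N = 26/35 = 0.74286
Expected agreement pₑ = Σ (rowᵢ·colᵢ)/N² = (18·20 + 9·8 + 8·7)/35² = 0.39837
κ = (pₒ − pₑ)/(1 − pₑ) = (0.74286 − 0.39837)/(1 − 0.39837) = 0.5726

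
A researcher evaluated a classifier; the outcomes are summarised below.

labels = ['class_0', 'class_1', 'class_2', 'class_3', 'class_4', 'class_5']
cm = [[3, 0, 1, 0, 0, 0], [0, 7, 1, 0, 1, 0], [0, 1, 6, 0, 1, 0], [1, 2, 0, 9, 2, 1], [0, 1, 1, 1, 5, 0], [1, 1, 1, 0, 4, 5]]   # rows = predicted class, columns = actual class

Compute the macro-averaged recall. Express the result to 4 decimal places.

Per-class recall (TP/(TP+FN)):
  class_0: TP=3, FN=0+0+1+0+1=2 → 3/5 = 0.60000
  class_1: TP=7, FN=0+1+2+1+1=5 → 7/12 = 0.58333
  class_2: TP=6, FN=1+1+0+1+1=4 → 6/10 = 0.60000
  class_3: TP=9, FN=0+0+0+1+0=1 → 9/10 = 0.90000
  class_4: TP=5, FN=0+1+1+2+4=8 → 5/13 = 0.38462
  class_5: TP=5, FN=0+0+0+1+0=1 → 5/6 = 0.83333
Macro-recall = mean = (0.60000 + 0.58333 + 0.60000 + 0.90000 + 0.38462 + 0.83333) / 6 = 0.6502

0.6502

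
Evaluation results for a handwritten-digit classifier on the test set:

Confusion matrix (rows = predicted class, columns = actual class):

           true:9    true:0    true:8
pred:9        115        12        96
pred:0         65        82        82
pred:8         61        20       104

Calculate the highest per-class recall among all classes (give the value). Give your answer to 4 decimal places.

Per-class recall (TP/(TP+FN)):
  9: TP=115, FN=65+61=126 → 115/241 = 0.47718
  0: TP=82, FN=12+20=32 → 82/114 = 0.71930
  8: TP=104, FN=96+82=178 → 104/282 = 0.36879
Highest is class '0' with recall = 0.7193.

0.7193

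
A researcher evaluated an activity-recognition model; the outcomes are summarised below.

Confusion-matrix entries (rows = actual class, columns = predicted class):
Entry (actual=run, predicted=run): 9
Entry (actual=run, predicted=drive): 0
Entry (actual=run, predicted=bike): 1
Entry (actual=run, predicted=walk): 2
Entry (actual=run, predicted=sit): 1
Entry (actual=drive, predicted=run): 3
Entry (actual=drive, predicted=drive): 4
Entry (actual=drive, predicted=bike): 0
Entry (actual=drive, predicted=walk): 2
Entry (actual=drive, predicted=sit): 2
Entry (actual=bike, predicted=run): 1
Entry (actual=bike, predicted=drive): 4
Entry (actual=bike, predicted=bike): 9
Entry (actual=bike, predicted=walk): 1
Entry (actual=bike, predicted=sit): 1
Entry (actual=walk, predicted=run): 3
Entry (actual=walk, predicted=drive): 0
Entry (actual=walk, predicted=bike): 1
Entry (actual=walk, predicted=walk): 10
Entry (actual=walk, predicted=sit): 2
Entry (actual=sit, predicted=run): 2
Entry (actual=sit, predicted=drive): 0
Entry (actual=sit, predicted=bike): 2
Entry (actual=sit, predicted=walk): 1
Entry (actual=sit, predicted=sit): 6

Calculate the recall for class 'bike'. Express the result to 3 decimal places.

0.563

Treat 'bike' as positive and all other classes as negative.
recall = TP/(TP+FN).
bike: TP=9, FN=1+4+1+1=7 → 9/16 = 0.5625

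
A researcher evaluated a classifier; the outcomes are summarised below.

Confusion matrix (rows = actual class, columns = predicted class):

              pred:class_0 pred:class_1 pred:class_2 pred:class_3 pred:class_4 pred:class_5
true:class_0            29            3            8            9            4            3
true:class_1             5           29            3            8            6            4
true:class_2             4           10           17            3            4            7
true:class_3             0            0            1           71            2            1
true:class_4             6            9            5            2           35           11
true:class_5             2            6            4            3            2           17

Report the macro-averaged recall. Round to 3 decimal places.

0.564

Per-class recall (TP/(TP+FN)):
  class_0: TP=29, FN=3+8+9+4+3=27 → 29/56 = 0.5179
  class_1: TP=29, FN=5+3+8+6+4=26 → 29/55 = 0.5273
  class_2: TP=17, FN=4+10+3+4+7=28 → 17/45 = 0.3778
  class_3: TP=71, FN=0+0+1+2+1=4 → 71/75 = 0.9467
  class_4: TP=35, FN=6+9+5+2+11=33 → 35/68 = 0.5147
  class_5: TP=17, FN=2+6+4+3+2=17 → 17/34 = 0.5000
Macro-recall = mean = (0.5179 + 0.5273 + 0.3778 + 0.9467 + 0.5147 + 0.5000) / 6 = 0.564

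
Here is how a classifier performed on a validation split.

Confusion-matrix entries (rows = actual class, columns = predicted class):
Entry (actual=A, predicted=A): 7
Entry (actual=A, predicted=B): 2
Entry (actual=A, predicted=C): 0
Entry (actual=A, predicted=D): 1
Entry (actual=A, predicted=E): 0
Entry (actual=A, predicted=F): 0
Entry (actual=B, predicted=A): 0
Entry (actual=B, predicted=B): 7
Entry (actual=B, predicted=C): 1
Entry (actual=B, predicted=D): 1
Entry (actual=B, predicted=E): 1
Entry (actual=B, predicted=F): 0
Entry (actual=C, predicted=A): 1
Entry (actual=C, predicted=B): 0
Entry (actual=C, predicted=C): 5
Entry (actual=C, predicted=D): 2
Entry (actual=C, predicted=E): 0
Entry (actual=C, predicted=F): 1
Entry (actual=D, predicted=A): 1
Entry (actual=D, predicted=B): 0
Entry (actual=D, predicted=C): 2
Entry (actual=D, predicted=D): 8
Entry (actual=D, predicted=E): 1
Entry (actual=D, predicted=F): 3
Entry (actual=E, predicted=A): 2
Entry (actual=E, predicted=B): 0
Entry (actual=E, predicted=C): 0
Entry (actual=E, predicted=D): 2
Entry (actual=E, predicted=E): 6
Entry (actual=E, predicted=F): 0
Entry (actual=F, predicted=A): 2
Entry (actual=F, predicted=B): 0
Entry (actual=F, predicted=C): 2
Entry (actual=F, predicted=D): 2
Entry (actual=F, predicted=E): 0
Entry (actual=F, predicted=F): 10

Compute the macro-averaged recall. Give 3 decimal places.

Per-class recall (TP/(TP+FN)):
  A: TP=7, FN=2+0+1+0+0=3 → 7/10 = 0.7000
  B: TP=7, FN=0+1+1+1+0=3 → 7/10 = 0.7000
  C: TP=5, FN=1+0+2+0+1=4 → 5/9 = 0.5556
  D: TP=8, FN=1+0+2+1+3=7 → 8/15 = 0.5333
  E: TP=6, FN=2+0+0+2+0=4 → 6/10 = 0.6000
  F: TP=10, FN=2+0+2+2+0=6 → 10/16 = 0.6250
Macro-recall = mean = (0.7000 + 0.7000 + 0.5556 + 0.5333 + 0.6000 + 0.6250) / 6 = 0.619

0.619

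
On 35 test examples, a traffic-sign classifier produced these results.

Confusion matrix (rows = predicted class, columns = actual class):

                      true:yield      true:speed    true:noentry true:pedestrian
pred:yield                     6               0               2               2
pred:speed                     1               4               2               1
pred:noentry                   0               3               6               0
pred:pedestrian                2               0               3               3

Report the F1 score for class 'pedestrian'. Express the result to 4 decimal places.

One-vs-rest for 'pedestrian': TP = diagonal; FP = other classes predicted 'pedestrian'; FN = 'pedestrian' predicted as other.
F1 score = 2·TP/(2·TP+FP+FN).
pedestrian: TP=3, FP=2+0+3=5, FN=2+1+0=3 → 6/14 = 0.42857

0.4286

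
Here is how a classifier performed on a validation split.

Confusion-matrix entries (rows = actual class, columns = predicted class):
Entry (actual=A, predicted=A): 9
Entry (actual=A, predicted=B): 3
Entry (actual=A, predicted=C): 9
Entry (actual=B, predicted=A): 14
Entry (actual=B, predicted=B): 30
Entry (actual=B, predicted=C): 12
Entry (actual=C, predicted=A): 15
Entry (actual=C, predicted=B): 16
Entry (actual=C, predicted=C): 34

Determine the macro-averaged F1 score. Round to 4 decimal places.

0.4811

Per-class F1 score (2·TP/(2·TP+FP+FN)):
  A: TP=9, FP=14+15=29, FN=3+9=12 → 18/59 = 0.30508
  B: TP=30, FP=3+16=19, FN=14+12=26 → 60/105 = 0.57143
  C: TP=34, FP=9+12=21, FN=15+16=31 → 68/120 = 0.56667
Macro-F1 score = mean = (0.30508 + 0.57143 + 0.56667) / 3 = 0.4811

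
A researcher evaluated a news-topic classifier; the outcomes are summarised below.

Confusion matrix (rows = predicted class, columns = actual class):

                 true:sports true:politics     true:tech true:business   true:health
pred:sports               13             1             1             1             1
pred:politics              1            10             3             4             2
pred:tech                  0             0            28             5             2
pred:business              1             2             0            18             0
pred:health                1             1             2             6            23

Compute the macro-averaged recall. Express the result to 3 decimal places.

0.740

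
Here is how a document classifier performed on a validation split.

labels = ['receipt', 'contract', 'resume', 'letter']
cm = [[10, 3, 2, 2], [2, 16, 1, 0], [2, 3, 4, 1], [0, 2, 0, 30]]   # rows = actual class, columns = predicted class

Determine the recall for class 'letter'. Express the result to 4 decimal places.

Take TP from the diagonal, FP from the rest of the 'letter' prediction marginal, FN from the rest of the 'letter' actual marginal.
recall = TP/(TP+FN).
letter: TP=30, FN=0+2+0=2 → 30/32 = 0.93750

0.9375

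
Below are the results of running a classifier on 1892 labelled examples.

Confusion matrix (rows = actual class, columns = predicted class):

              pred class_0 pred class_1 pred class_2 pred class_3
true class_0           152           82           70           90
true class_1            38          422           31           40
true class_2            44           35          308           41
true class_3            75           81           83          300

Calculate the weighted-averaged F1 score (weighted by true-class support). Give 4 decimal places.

0.6166

Per-class F1 score (2·TP/(2·TP+FP+FN)):
  class_0: TP=152, FP=38+44+75=157, FN=82+70+90=242 → 304/703 = 0.43243
  class_1: TP=422, FP=82+35+81=198, FN=38+31+40=109 → 844/1151 = 0.73328
  class_2: TP=308, FP=70+31+83=184, FN=44+35+41=120 → 616/920 = 0.66957
  class_3: TP=300, FP=90+40+41=171, FN=75+81+83=239 → 600/1010 = 0.59406
Weighted-F1 score = Σ (supportᵢ/N)·F1 scoreᵢ with N=1892: (394/1892)·0.43243 + (531/1892)·0.73328 + (428/1892)·0.66957 + (539/1892)·0.59406 = 0.6166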